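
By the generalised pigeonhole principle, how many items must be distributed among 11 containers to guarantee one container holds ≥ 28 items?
n = (28 − 1)·11 + 1 = 298

By the generalised pigeonhole principle, to guarantee some box contains ≥ r objects we need more than (r − 1) · k objects total. Threshold: n = (r − 1) · k + 1. With r = 28 and k = 11: n = 27 · 11 + 1 = 297 + 1 = 298. For n = 297 = 27 · 11, we can put exactly 27 objects in every box, avoiding 28 in any single one — so 298 is tight.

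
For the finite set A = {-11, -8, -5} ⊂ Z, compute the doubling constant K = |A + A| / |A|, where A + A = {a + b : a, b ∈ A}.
K = |A + A| / |A| = 5/3

Enumerate A + A = {a + b : a, b ∈ A}. With |A| = 3, there are |A|^2 = 9 ordered sum pairs; collecting distinct values, A + A = {-22, -19, -16, -13, -10}, so |A + A| = 5. Thus K = 5/3. Here |A + A| = 2|A| − 1 = 5, the minimum possible — so K = 5/3 is minimal, which holds iff A is an arithmetic progression.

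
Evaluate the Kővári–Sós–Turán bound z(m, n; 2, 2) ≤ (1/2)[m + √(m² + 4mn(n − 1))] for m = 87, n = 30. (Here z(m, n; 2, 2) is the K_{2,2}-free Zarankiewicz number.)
z(87, 30; 2, 2) ≤ (1/2)[87 + √(87² + 4·87·30·29)] = (1/2)[87 + √310329] = 322.0359

Kővári–Sós–Turán: let r_1, ..., r_87 be the row sums and z = Σ r_i the total number of 1s. Each pair of columns can share at most one row with both entries 1 (else a 2×2 all-ones block appears), so Σ_i C(r_i, 2) ≤ C(30, 2) = 435. By convexity Σ_i C(r_i, 2) ≥ 87·C(z/87, 2) = z(z − 87)/(2·87), giving z² − 87z − 87·30·29 ≤ 0 and hence z ≤ (1/2)[87 + √(7569 + 4·75690)] = (1/2)[87 + √310329] ≈ (1/2)(87 + 557.0718) = 322.0359.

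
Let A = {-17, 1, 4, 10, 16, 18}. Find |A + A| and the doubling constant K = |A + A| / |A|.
K = |A + A| / |A| = 20/6 = 10/3

Enumerate A + A = {a + b : a, b ∈ A}. With |A| = 6, there are |A|^2 = 36 ordered sum pairs; collecting distinct values, A + A = {-34, -16, -13, -7, -1, 1, 2, 5, 8, 11, 14, 17, 19, 20, 22, 26, 28, 32, 34, 36}, so |A + A| = 20. Thus K = 20/6 = 10/3. For comparison, the minimum possible |A + A| over all 6-element sets is 2·6 − 1 = 11 (so min K = 11/6), attained only by arithmetic progressions.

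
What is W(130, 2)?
W(130, 2) = 130 + 1 = 131

A 2-term AP is any pair of integers, so a monochromatic 2-AP exists iff some colour is used at least twice. With 130 colours, the colouring i ↦ i on {1, ..., 130} uses each colour once, avoiding any monochromatic pair, so W(130, 2) > 130. For {1, ..., 131}, pigeonhole forces two integers of the same colour, which form a monochromatic 2-AP. Hence W(130, 2) = 131.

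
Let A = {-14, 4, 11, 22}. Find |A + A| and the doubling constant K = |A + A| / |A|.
K = |A + A| / |A| = 9/4

Enumerate A + A = {a + b : a, b ∈ A}. With |A| = 4, there are |A|^2 = 16 ordered sum pairs; collecting distinct values, A + A = {-28, -10, -3, 8, 15, 22, 26, 33, 44}, so |A + A| = 9. Thus K = 9/4. For comparison, the minimum possible |A + A| over all 4-element sets is 2·4 − 1 = 7 (so min K = 7/4), attained only by arithmetic progressions.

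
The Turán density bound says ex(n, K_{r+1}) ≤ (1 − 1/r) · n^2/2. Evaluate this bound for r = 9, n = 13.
Turán density bound = (8/9) · 13^2/2 = 676/9 ≈ 75.1111

Turán's theorem: ex(n, K_{r+1}) is achieved by the complete r-partite Turán graph T(n, r) with parts as balanced as possible, and is at most (1 − 1/r) · n^2/2. For r = 9, n = 13: the density bound is (8/9) · 169/2 = 676/9 ≈ 75.1111. The integer-valued extremum is e(T(13, 9)) = 74, which is strictly less than the density bound 676/9 since 9 ∤ 13 (the parts of T(13, 9) cannot all be equal).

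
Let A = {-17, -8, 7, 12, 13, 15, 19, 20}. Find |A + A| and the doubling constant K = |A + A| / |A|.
K = |A + A| / |A| = 33/8

Enumerate A + A = {a + b : a, b ∈ A}. With |A| = 8, there are |A|^2 = 64 ordered sum pairs; collecting distinct values, A + A = {-34, -25, -16, -10, -5, -4, -2, -1, 2, 3, 4, 5, 7, 11, 12, 14, 19, 20, 22, 24, 25, 26, 27, 28, 30, 31, 32, 33, 34, 35, 38, 39, 40}, so |A + A| = 33. Thus K = 33/8. For comparison, the minimum possible |A + A| over all 8-element sets is 2·8 − 1 = 15 (so min K = 15/8), attained only by arithmetic progressions.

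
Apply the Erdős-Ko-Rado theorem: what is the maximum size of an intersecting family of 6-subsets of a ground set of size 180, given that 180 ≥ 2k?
max |F| = C(179, 5) = 1447490660

Erdős-Ko-Rado (1961): when n ≥ 2k, max |F| = C(n−1, k−1). The bound is attained by the star {A : i ∈ A} for any fixed i ∈ [n]. Here C(180−1, 6−1) = C(179, 5) = 1447490660.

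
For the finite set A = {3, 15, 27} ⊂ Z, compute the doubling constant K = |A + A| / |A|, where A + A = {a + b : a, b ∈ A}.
K = |A + A| / |A| = 5/3

Enumerate A + A = {a + b : a, b ∈ A}. With |A| = 3, there are |A|^2 = 9 ordered sum pairs; collecting distinct values, A + A = {6, 18, 30, 42, 54}, so |A + A| = 5. Thus K = 5/3. Here |A + A| = 2|A| − 1 = 5, the minimum possible — so K = 5/3 is minimal, which holds iff A is an arithmetic progression.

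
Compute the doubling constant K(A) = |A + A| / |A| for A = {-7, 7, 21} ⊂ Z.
K = |A + A| / |A| = 5/3

Enumerate A + A = {a + b : a, b ∈ A}. With |A| = 3, there are |A|^2 = 9 ordered sum pairs; collecting distinct values, A + A = {-14, 0, 14, 28, 42}, so |A + A| = 5. Thus K = 5/3. Here |A + A| = 2|A| − 1 = 5, the minimum possible — so K = 5/3 is minimal, which holds iff A is an arithmetic progression.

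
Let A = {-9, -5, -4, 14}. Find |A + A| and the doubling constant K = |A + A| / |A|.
K = |A + A| / |A| = 10/4 = 5/2

Enumerate A + A = {a + b : a, b ∈ A}. With |A| = 4, there are |A|^2 = 16 ordered sum pairs; collecting distinct values, A + A = {-18, -14, -13, -10, -9, -8, 5, 9, 10, 28}, so |A + A| = 10. Thus K = 10/4 = 5/2. For comparison, the minimum possible |A + A| over all 4-element sets is 2·4 − 1 = 7 (so min K = 7/4), attained only by arithmetic progressions.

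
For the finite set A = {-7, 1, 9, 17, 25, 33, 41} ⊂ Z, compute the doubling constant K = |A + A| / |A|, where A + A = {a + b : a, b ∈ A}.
K = |A + A| / |A| = 13/7

Enumerate A + A = {a + b : a, b ∈ A}. With |A| = 7, there are |A|^2 = 49 ordered sum pairs; collecting distinct values, A + A = {-14, -6, 2, 10, 18, 26, 34, 42, 50, 58, 66, 74, 82}, so |A + A| = 13. Thus K = 13/7. Here |A + A| = 2|A| − 1 = 13, the minimum possible — so K = 13/7 is minimal, which holds iff A is an arithmetic progression.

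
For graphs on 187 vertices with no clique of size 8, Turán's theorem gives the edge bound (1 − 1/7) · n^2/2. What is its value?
Turán density bound = (6/7) · 187^2/2 = 104907/7 ≈ 14986.7143

Turán's theorem: ex(n, K_{r+1}) is achieved by the complete r-partite Turán graph T(n, r) with parts as balanced as possible, and is at most (1 − 1/r) · n^2/2. For r = 7, n = 187: the density bound is (6/7) · 34969/2 = 104907/7 ≈ 14986.7143. The integer-valued extremum is e(T(187, 7)) = 14986, which is strictly less than the density bound 104907/7 since 7 ∤ 187 (the parts of T(187, 7) cannot all be equal).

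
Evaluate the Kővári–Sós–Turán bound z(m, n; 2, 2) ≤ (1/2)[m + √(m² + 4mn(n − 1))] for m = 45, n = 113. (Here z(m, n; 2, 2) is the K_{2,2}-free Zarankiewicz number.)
z(45, 113; 2, 2) ≤ (1/2)[45 + √(45² + 4·45·113·112)] = (1/2)[45 + √2280105] = 777.5008

Kővári–Sós–Turán: let r_1, ..., r_45 be the row sums and z = Σ r_i the total number of 1s. Each pair of columns can share at most one row with both entries 1 (else a 2×2 all-ones block appears), so Σ_i C(r_i, 2) ≤ C(113, 2) = 6328. By convexity Σ_i C(r_i, 2) ≥ 45·C(z/45, 2) = z(z − 45)/(2·45), giving z² − 45z − 45·113·112 ≤ 0 and hence z ≤ (1/2)[45 + √(2025 + 4·569520)] = (1/2)[45 + √2280105] ≈ (1/2)(45 + 1510.0017) = 777.5008.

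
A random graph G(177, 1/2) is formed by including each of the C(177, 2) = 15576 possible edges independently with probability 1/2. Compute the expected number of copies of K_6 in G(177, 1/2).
E[# K_6] = C(177, 6) · (1/2)^C(6, 2) = 39202637320 / 2^15 = 4900329665/4096 ≈ 1196369.547119

For each 6-subset S of vertices (there are C(177, 6) = 39202637320 such S), let X_S = 1 if S induces a K_6 (all C(6, 2) = 15 edges present). Then P(X_S = 1) = (1/2)^15 = 1/32768. By linearity of expectation, E[# K_6] = C(177, 6) · (1/2)^15 = 39202637320 / 32768 = 4900329665/4096 ≈ 1196369.547119.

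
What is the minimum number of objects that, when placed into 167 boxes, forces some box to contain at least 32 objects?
n = (32 − 1)·167 + 1 = 5178

By the generalised pigeonhole principle, to guarantee some box contains ≥ r objects we need more than (r − 1) · k objects total. Threshold: n = (r − 1) · k + 1. With r = 32 and k = 167: n = 31 · 167 + 1 = 5177 + 1 = 5178. For n = 5177 = 31 · 167, we can put exactly 31 objects in every box, avoiding 32 in any single one — so 5178 is tight.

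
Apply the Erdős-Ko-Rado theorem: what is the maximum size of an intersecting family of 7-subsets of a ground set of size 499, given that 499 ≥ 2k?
max |F| = C(498, 6) = 20554834231932

The Erdős-Ko-Rado theorem states: for n ≥ 2k, an intersecting family of k-subsets of an n-element set has size at most C(n − 1, k − 1), with equality for 'star' families {A ⊆ [n] : |A| = k, i ∈ A} (fix an element i). For n = 499, k = 7: C(498, 6) = 20554834231932.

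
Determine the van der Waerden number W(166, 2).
W(166, 2) = 166 + 1 = 167

A 2-term AP is any pair of integers, so a monochromatic 2-AP exists iff some colour is used at least twice. With 166 colours, the colouring i ↦ i on {1, ..., 166} uses each colour once, avoiding any monochromatic pair, so W(166, 2) > 166. For {1, ..., 167}, pigeonhole forces two integers of the same colour, which form a monochromatic 2-AP. Hence W(166, 2) = 167.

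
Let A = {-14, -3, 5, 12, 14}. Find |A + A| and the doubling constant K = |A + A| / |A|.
K = |A + A| / |A| = 15/5 = 3

Enumerate A + A = {a + b : a, b ∈ A}. With |A| = 5, there are |A|^2 = 25 ordered sum pairs; collecting distinct values, A + A = {-28, -17, -9, -6, -2, 0, 2, 9, 10, 11, 17, 19, 24, 26, 28}, so |A + A| = 15. Thus K = 15/5 = 3. For comparison, the minimum possible |A + A| over all 5-element sets is 2·5 − 1 = 9 (so min K = 9/5), attained only by arithmetic progressions.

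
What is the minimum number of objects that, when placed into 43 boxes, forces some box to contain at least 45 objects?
n = (45 − 1)·43 + 1 = 1893

By the generalised pigeonhole principle, to guarantee some box contains ≥ r objects we need more than (r − 1) · k objects total. Threshold: n = (r − 1) · k + 1. With r = 45 and k = 43: n = 44 · 43 + 1 = 1892 + 1 = 1893. For n = 1892 = 44 · 43, we can put exactly 44 objects in every box, avoiding 45 in any single one — so 1893 is tight.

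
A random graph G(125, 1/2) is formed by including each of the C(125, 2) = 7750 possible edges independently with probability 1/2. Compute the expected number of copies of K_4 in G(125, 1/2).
E[# K_4] = C(125, 4) · (1/2)^C(4, 2) = 9691375 / 2^6 = 151427.734375

For each 4-subset S of vertices (there are C(125, 4) = 9691375 such S), let X_S = 1 if S induces a K_4 (all C(4, 2) = 6 edges present). Then P(X_S = 1) = (1/2)^6 = 1/64. By linearity of expectation, E[# K_4] = C(125, 4) · (1/2)^6 = 9691375 / 64 = 151427.734375.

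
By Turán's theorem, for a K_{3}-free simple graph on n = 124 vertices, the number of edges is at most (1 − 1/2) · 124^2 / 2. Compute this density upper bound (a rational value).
Turán density bound = (1/2) · 124^2/2 = 3844

Turán's theorem: ex(n, K_{r+1}) is achieved by the complete r-partite Turán graph T(n, r) with parts as balanced as possible, and is at most (1 − 1/r) · n^2/2. For r = 2, n = 124: the density bound is (1/2) · 15376/2 = 3844. Since 2 ∣ 124, the Turán graph T(124, 2) has parts of equal size 62, and its edge count e(T(124, 2)) = 3844 attains the density bound exactly.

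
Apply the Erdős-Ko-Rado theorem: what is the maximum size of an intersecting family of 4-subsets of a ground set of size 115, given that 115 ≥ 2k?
max |F| = C(114, 3) = 240464

The Erdős-Ko-Rado theorem states: for n ≥ 2k, an intersecting family of k-subsets of an n-element set has size at most C(n − 1, k − 1), with equality for 'star' families {A ⊆ [n] : |A| = k, i ∈ A} (fix an element i). For n = 115, k = 4: C(114, 3) = 240464.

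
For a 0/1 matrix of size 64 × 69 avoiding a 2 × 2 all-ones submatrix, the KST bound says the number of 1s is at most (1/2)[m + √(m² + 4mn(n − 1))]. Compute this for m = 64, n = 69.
z(64, 69; 2, 2) ≤ (1/2)[64 + √(64² + 4·64·69·68)] = (1/2)[64 + √1205248] = 580.9189

Kővári–Sós–Turán: let r_1, ..., r_64 be the row sums and z = Σ r_i the total number of 1s. Each pair of columns can share at most one row with both entries 1 (else a 2×2 all-ones block appears), so Σ_i C(r_i, 2) ≤ C(69, 2) = 2346. By convexity Σ_i C(r_i, 2) ≥ 64·C(z/64, 2) = z(z − 64)/(2·64), giving z² − 64z − 64·69·68 ≤ 0 and hence z ≤ (1/2)[64 + √(4096 + 4·300288)] = (1/2)[64 + √1205248] ≈ (1/2)(64 + 1097.8379) = 580.9189.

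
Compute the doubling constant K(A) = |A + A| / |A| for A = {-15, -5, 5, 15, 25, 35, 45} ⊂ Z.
K = |A + A| / |A| = 13/7

Enumerate A + A = {a + b : a, b ∈ A}. With |A| = 7, there are |A|^2 = 49 ordered sum pairs; collecting distinct values, A + A = {-30, -20, -10, 0, 10, 20, 30, 40, 50, 60, 70, 80, 90}, so |A + A| = 13. Thus K = 13/7. Here |A + A| = 2|A| − 1 = 13, the minimum possible — so K = 13/7 is minimal, which holds iff A is an arithmetic progression.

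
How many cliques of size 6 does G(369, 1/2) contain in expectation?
E[# K_6] = C(369, 6) · (1/2)^C(6, 2) = 3365759545512 / 2^15 = 420719943189/4096 ≈ 102714829.880127

For each 6-subset S of vertices (there are C(369, 6) = 3365759545512 such S), let X_S = 1 if S induces a K_6 (all C(6, 2) = 15 edges present). Then P(X_S = 1) = (1/2)^15 = 1/32768. By linearity of expectation, E[# K_6] = C(369, 6) · (1/2)^15 = 3365759545512 / 32768 = 420719943189/4096 ≈ 102714829.880127.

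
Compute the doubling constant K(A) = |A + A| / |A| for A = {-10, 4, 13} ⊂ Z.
K = |A + A| / |A| = 6/3 = 2

Enumerate A + A = {a + b : a, b ∈ A}. With |A| = 3, there are |A|^2 = 9 ordered sum pairs; collecting distinct values, A + A = {-20, -6, 3, 8, 17, 26}, so |A + A| = 6. Thus K = 6/3 = 2. For comparison, the minimum possible |A + A| over all 3-element sets is 2·3 − 1 = 5 (so min K = 5/3), attained only by arithmetic progressions.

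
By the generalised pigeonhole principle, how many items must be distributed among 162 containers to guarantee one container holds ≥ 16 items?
n = (16 − 1)·162 + 1 = 2431

By the generalised pigeonhole principle, to guarantee some box contains ≥ r objects we need more than (r − 1) · k objects total. Threshold: n = (r − 1) · k + 1. With r = 16 and k = 162: n = 15 · 162 + 1 = 2430 + 1 = 2431. For n = 2430 = 15 · 162, we can put exactly 15 objects in every box, avoiding 16 in any single one — so 2431 is tight.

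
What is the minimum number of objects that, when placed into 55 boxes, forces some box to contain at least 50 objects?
n = (50 − 1)·55 + 1 = 2696

By the generalised pigeonhole principle, to guarantee some box contains ≥ r objects we need more than (r − 1) · k objects total. Threshold: n = (r − 1) · k + 1. With r = 50 and k = 55: n = 49 · 55 + 1 = 2695 + 1 = 2696. For n = 2695 = 49 · 55, we can put exactly 49 objects in every box, avoiding 50 in any single one — so 2696 is tight.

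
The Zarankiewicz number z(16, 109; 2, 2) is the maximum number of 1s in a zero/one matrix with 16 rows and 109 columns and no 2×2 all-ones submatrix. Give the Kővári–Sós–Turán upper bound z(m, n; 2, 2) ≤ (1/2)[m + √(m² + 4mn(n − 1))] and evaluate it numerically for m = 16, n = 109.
z(16, 109; 2, 2) ≤ (1/2)[16 + √(16² + 4·16·109·108)] = (1/2)[16 + √753664] = 442.0691

Kővári–Sós–Turán: let r_1, ..., r_16 be the row sums and z = Σ r_i the total number of 1s. Each pair of columns can share at most one row with both entries 1 (else a 2×2 all-ones block appears), so Σ_i C(r_i, 2) ≤ C(109, 2) = 5886. By convexity Σ_i C(r_i, 2) ≥ 16·C(z/16, 2) = z(z − 16)/(2·16), giving z² − 16z − 16·109·108 ≤ 0 and hence z ≤ (1/2)[16 + √(256 + 4·188352)] = (1/2)[16 + √753664] ≈ (1/2)(16 + 868.1382) = 442.0691.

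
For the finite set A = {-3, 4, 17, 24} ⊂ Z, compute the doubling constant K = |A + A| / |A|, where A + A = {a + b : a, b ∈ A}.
K = |A + A| / |A| = 9/4

Enumerate A + A = {a + b : a, b ∈ A}. With |A| = 4, there are |A|^2 = 16 ordered sum pairs; collecting distinct values, A + A = {-6, 1, 8, 14, 21, 28, 34, 41, 48}, so |A + A| = 9. Thus K = 9/4. For comparison, the minimum possible |A + A| over all 4-element sets is 2·4 − 1 = 7 (so min K = 7/4), attained only by arithmetic progressions.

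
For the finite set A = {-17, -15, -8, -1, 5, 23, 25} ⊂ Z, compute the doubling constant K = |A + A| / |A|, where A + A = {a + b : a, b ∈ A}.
K = |A + A| / |A| = 25/7

Enumerate A + A = {a + b : a, b ∈ A}. With |A| = 7, there are |A|^2 = 49 ordered sum pairs; collecting distinct values, A + A = {-34, -32, -30, -25, -23, -18, -16, -12, -10, -9, -3, -2, 4, 6, 8, 10, 15, 17, 22, 24, 28, 30, 46, 48, 50}, so |A + A| = 25. Thus K = 25/7. For comparison, the minimum possible |A + A| over all 7-element sets is 2·7 − 1 = 13 (so min K = 13/7), attained only by arithmetic progressions.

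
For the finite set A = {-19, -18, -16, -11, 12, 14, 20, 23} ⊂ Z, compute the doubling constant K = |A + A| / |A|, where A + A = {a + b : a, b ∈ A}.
K = |A + A| / |A| = 33/8

Enumerate A + A = {a + b : a, b ∈ A}. With |A| = 8, there are |A|^2 = 64 ordered sum pairs; collecting distinct values, A + A = {-38, -37, -36, -35, -34, -32, -30, -29, -27, -22, -7, -6, -5, -4, -2, 1, 2, 3, 4, 5, 7, 9, 12, 24, 26, 28, 32, 34, 35, 37, 40, 43, 46}, so |A + A| = 33. Thus K = 33/8. For comparison, the minimum possible |A + A| over all 8-element sets is 2·8 − 1 = 15 (so min K = 15/8), attained only by arithmetic progressions.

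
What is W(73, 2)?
W(73, 2) = 73 + 1 = 74

A 2-term AP is any pair of integers, so a monochromatic 2-AP exists iff some colour is used at least twice. With 73 colours, the colouring i ↦ i on {1, ..., 73} uses each colour once, avoiding any monochromatic pair, so W(73, 2) > 73. For {1, ..., 74}, pigeonhole forces two integers of the same colour, which form a monochromatic 2-AP. Hence W(73, 2) = 74.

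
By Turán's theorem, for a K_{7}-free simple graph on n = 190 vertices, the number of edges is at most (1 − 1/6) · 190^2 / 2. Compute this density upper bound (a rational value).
Turán density bound = (5/6) · 190^2/2 = 45125/3 ≈ 15041.6667

Turán's theorem: ex(n, K_{r+1}) is achieved by the complete r-partite Turán graph T(n, r) with parts as balanced as possible, and is at most (1 − 1/r) · n^2/2. For r = 6, n = 190: the density bound is (5/6) · 36100/2 = 45125/3 ≈ 15041.6667. The integer-valued extremum is e(T(190, 6)) = 15041, which is strictly less than the density bound 45125/3 since 6 ∤ 190 (the parts of T(190, 6) cannot all be equal).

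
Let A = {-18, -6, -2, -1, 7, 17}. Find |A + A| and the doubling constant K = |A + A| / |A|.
K = |A + A| / |A| = 21/6 = 7/2

Enumerate A + A = {a + b : a, b ∈ A}. With |A| = 6, there are |A|^2 = 36 ordered sum pairs; collecting distinct values, A + A = {-36, -24, -20, -19, -12, -11, -8, -7, -4, -3, -2, -1, 1, 5, 6, 11, 14, 15, 16, 24, 34}, so |A + A| = 21. Thus K = 21/6 = 7/2. For comparison, the minimum possible |A + A| over all 6-element sets is 2·6 − 1 = 11 (so min K = 11/6), attained only by arithmetic progressions.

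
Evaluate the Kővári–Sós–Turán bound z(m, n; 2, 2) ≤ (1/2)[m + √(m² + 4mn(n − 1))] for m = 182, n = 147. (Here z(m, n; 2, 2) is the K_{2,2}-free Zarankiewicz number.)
z(182, 147; 2, 2) ≤ (1/2)[182 + √(182² + 4·182·147·146)] = (1/2)[182 + √15657460] = 2069.4754

Kővári–Sós–Turán: let r_1, ..., r_182 be the row sums and z = Σ r_i the total number of 1s. Each pair of columns can share at most one row with both entries 1 (else a 2×2 all-ones block appears), so Σ_i C(r_i, 2) ≤ C(147, 2) = 10731. By convexity Σ_i C(r_i, 2) ≥ 182·C(z/182, 2) = z(z − 182)/(2·182), giving z² − 182z − 182·147·146 ≤ 0 and hence z ≤ (1/2)[182 + √(33124 + 4·3906084)] = (1/2)[182 + √15657460] ≈ (1/2)(182 + 3956.9508) = 2069.4754.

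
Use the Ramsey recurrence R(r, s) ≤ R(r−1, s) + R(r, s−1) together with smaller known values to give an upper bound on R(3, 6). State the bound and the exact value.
R(3, 6) ≤ R(2, 6) + R(3, 5) = 6 + 14 = 20; exact value R(3, 6) = 18.

The Erdős–Szekeres recurrence R(r, s) ≤ R(r−1, s) + R(r, s−1) applied to (r, s) = (3, 6) gives
  R(3, 6) ≤ R(2, 6) + R(3, 5) = 6 + 14 = 20.
(Recall R(2, k) = k and R is symmetric.) The recurrence is not tight here (it gives 20, but the exact value is R(3, 6) = 18); the tight upper bound requires a sharper argument than the simple recurrence, combined with a lower-bound construction on K_{17}.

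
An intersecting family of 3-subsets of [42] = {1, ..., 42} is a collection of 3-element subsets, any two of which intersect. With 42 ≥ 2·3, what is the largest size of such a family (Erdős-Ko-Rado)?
max |F| = C(41, 2) = 820

The Erdős-Ko-Rado theorem states: for n ≥ 2k, an intersecting family of k-subsets of an n-element set has size at most C(n − 1, k − 1), with equality for 'star' families {A ⊆ [n] : |A| = k, i ∈ A} (fix an element i). For n = 42, k = 3: C(41, 2) = 820.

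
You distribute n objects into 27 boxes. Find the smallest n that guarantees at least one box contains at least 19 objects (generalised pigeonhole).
n = (19 − 1)·27 + 1 = 487

By the generalised pigeonhole principle, to guarantee some box contains ≥ r objects we need more than (r − 1) · k objects total. Threshold: n = (r − 1) · k + 1. With r = 19 and k = 27: n = 18 · 27 + 1 = 486 + 1 = 487. For n = 486 = 18 · 27, we can put exactly 18 objects in every box, avoiding 19 in any single one — so 487 is tight.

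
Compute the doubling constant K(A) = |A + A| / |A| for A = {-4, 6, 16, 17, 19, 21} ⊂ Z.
K = |A + A| / |A| = 19/6

Enumerate A + A = {a + b : a, b ∈ A}. With |A| = 6, there are |A|^2 = 36 ordered sum pairs; collecting distinct values, A + A = {-8, 2, 12, 13, 15, 17, 22, 23, 25, 27, 32, 33, 34, 35, 36, 37, 38, 40, 42}, so |A + A| = 19. Thus K = 19/6. For comparison, the minimum possible |A + A| over all 6-element sets is 2·6 − 1 = 11 (so min K = 11/6), attained only by arithmetic progressions.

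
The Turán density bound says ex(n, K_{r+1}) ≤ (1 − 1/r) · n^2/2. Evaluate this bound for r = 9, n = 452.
Turán density bound = (8/9) · 452^2/2 = 817216/9 ≈ 90801.7778

Turán's theorem: ex(n, K_{r+1}) is achieved by the complete r-partite Turán graph T(n, r) with parts as balanced as possible, and is at most (1 − 1/r) · n^2/2. For r = 9, n = 452: the density bound is (8/9) · 204304/2 = 817216/9 ≈ 90801.7778. The integer-valued extremum is e(T(452, 9)) = 90801, which is strictly less than the density bound 817216/9 since 9 ∤ 452 (the parts of T(452, 9) cannot all be equal).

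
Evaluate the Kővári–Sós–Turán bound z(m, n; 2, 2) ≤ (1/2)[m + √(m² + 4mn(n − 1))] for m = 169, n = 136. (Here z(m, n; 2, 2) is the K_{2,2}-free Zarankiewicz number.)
z(169, 136; 2, 2) ≤ (1/2)[169 + √(169² + 4·169·136·135)] = (1/2)[169 + √12439921] = 1848.0136

Kővári–Sós–Turán: let r_1, ..., r_169 be the row sums and z = Σ r_i the total number of 1s. Each pair of columns can share at most one row with both entries 1 (else a 2×2 all-ones block appears), so Σ_i C(r_i, 2) ≤ C(136, 2) = 9180. By convexity Σ_i C(r_i, 2) ≥ 169·C(z/169, 2) = z(z − 169)/(2·169), giving z² − 169z − 169·136·135 ≤ 0 and hence z ≤ (1/2)[169 + √(28561 + 4·3102840)] = (1/2)[169 + √12439921] ≈ (1/2)(169 + 3527.0272) = 1848.0136.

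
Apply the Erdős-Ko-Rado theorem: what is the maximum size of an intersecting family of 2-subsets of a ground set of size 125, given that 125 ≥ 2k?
max |F| = C(124, 1) = 124

Erdős-Ko-Rado (1961): when n ≥ 2k, max |F| = C(n−1, k−1). The bound is attained by the star {A : i ∈ A} for any fixed i ∈ [n]. Here C(125−1, 2−1) = C(124, 1) = 124.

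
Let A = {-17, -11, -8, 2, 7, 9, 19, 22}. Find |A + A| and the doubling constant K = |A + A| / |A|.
K = |A + A| / |A| = 33/8

Enumerate A + A = {a + b : a, b ∈ A}. With |A| = 8, there are |A|^2 = 64 ordered sum pairs; collecting distinct values, A + A = {-34, -28, -25, -22, -19, -16, -15, -10, -9, -8, -6, -4, -2, -1, 1, 2, 4, 5, 8, 9, 11, 14, 16, 18, 21, 24, 26, 28, 29, 31, 38, 41, 44}, so |A + A| = 33. Thus K = 33/8. For comparison, the minimum possible |A + A| over all 8-element sets is 2·8 − 1 = 15 (so min K = 15/8), attained only by arithmetic progressions.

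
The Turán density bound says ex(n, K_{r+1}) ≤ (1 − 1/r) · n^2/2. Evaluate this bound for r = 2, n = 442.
Turán density bound = (1/2) · 442^2/2 = 48841

Turán's theorem: ex(n, K_{r+1}) is achieved by the complete r-partite Turán graph T(n, r) with parts as balanced as possible, and is at most (1 − 1/r) · n^2/2. For r = 2, n = 442: the density bound is (1/2) · 195364/2 = 48841. Since 2 ∣ 442, the Turán graph T(442, 2) has parts of equal size 221, and its edge count e(T(442, 2)) = 48841 attains the density bound exactly.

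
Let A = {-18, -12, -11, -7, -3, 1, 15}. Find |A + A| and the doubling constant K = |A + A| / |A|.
K = |A + A| / |A| = 25/7

Enumerate A + A = {a + b : a, b ∈ A}. With |A| = 7, there are |A|^2 = 49 ordered sum pairs; collecting distinct values, A + A = {-36, -30, -29, -25, -24, -23, -22, -21, -19, -18, -17, -15, -14, -11, -10, -6, -3, -2, 2, 3, 4, 8, 12, 16, 30}, so |A + A| = 25. Thus K = 25/7. For comparison, the minimum possible |A + A| over all 7-element sets is 2·7 − 1 = 13 (so min K = 13/7), attained only by arithmetic progressions.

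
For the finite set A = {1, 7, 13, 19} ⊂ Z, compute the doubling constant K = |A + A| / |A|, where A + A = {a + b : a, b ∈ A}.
K = |A + A| / |A| = 7/4

Enumerate A + A = {a + b : a, b ∈ A}. With |A| = 4, there are |A|^2 = 16 ordered sum pairs; collecting distinct values, A + A = {2, 8, 14, 20, 26, 32, 38}, so |A + A| = 7. Thus K = 7/4. Here |A + A| = 2|A| − 1 = 7, the minimum possible — so K = 7/4 is minimal, which holds iff A is an arithmetic progression.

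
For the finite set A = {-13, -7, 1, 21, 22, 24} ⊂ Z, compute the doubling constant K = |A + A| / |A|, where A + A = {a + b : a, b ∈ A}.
K = |A + A| / |A| = 21/6 = 7/2

Enumerate A + A = {a + b : a, b ∈ A}. With |A| = 6, there are |A|^2 = 36 ordered sum pairs; collecting distinct values, A + A = {-26, -20, -14, -12, -6, 2, 8, 9, 11, 14, 15, 17, 22, 23, 25, 42, 43, 44, 45, 46, 48}, so |A + A| = 21. Thus K = 21/6 = 7/2. For comparison, the minimum possible |A + A| over all 6-element sets is 2·6 − 1 = 11 (so min K = 11/6), attained only by arithmetic progressions.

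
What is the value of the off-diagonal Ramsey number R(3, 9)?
R(3, 9) = 36

Lower bound: an explicit 2-colouring of K_{35} (typically a Paley-type or other structured construction) avoids a red K_3 and a blue K_9, showing R(3, 9) > 35.
Upper bound: the simple Erdős–Szekeres recurrence only gives R(3, 9) ≤ 37; the tight bound R(3, 9) ≤ 36 requires a sharper case analysis (or computer search) of 2-colourings of K_{36}.
Hence R(3, 9) = 36.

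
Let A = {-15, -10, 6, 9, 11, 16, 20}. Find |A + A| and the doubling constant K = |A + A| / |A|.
K = |A + A| / |A| = 25/7

Enumerate A + A = {a + b : a, b ∈ A}. With |A| = 7, there are |A|^2 = 49 ordered sum pairs; collecting distinct values, A + A = {-30, -25, -20, -9, -6, -4, -1, 1, 5, 6, 10, 12, 15, 17, 18, 20, 22, 25, 26, 27, 29, 31, 32, 36, 40}, so |A + A| = 25. Thus K = 25/7. For comparison, the minimum possible |A + A| over all 7-element sets is 2·7 − 1 = 13 (so min K = 13/7), attained only by arithmetic progressions.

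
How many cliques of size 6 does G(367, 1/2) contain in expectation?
E[# K_6] = C(367, 6) · (1/2)^C(6, 2) = 3257047534741 / 2^15 ≈ 99397202.598297

For each 6-subset S of vertices (there are C(367, 6) = 3257047534741 such S), let X_S = 1 if S induces a K_6 (all C(6, 2) = 15 edges present). Then P(X_S = 1) = (1/2)^15 = 1/32768. By linearity of expectation, E[# K_6] = C(367, 6) · (1/2)^15 = 3257047534741 / 32768 ≈ 99397202.598297.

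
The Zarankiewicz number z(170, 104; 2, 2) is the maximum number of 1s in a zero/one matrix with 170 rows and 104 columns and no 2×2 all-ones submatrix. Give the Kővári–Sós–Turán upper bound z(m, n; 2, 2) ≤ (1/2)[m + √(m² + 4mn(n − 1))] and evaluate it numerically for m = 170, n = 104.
z(170, 104; 2, 2) ≤ (1/2)[170 + √(170² + 4·170·104·103)] = (1/2)[170 + √7313060] = 1437.1335

Kővári–Sós–Turán: let r_1, ..., r_170 be the row sums and z = Σ r_i the total number of 1s. Each pair of columns can share at most one row with both entries 1 (else a 2×2 all-ones block appears), so Σ_i C(r_i, 2) ≤ C(104, 2) = 5356. By convexity Σ_i C(r_i, 2) ≥ 170·C(z/170, 2) = z(z − 170)/(2·170), giving z² − 170z − 170·104·103 ≤ 0 and hence z ≤ (1/2)[170 + √(28900 + 4·1821040)] = (1/2)[170 + √7313060] ≈ (1/2)(170 + 2704.267) = 1437.1335.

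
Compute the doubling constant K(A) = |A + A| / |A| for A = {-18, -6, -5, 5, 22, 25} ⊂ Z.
K = |A + A| / |A| = 21/6 = 7/2

Enumerate A + A = {a + b : a, b ∈ A}. With |A| = 6, there are |A|^2 = 36 ordered sum pairs; collecting distinct values, A + A = {-36, -24, -23, -13, -12, -11, -10, -1, 0, 4, 7, 10, 16, 17, 19, 20, 27, 30, 44, 47, 50}, so |A + A| = 21. Thus K = 21/6 = 7/2. For comparison, the minimum possible |A + A| over all 6-element sets is 2·6 − 1 = 11 (so min K = 11/6), attained only by arithmetic progressions.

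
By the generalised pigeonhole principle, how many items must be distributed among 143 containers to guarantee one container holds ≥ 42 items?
n = (42 − 1)·143 + 1 = 5864

By the generalised pigeonhole principle, to guarantee some box contains ≥ r objects we need more than (r − 1) · k objects total. Threshold: n = (r − 1) · k + 1. With r = 42 and k = 143: n = 41 · 143 + 1 = 5863 + 1 = 5864. For n = 5863 = 41 · 143, we can put exactly 41 objects in every box, avoiding 42 in any single one — so 5864 is tight.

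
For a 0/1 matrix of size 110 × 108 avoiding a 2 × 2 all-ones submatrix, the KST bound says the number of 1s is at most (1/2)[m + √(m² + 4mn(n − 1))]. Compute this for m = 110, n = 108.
z(110, 108; 2, 2) ≤ (1/2)[110 + √(110² + 4·110·108·107)] = (1/2)[110 + √5096740] = 1183.798

Kővári–Sós–Turán: let r_1, ..., r_110 be the row sums and z = Σ r_i the total number of 1s. Each pair of columns can share at most one row with both entries 1 (else a 2×2 all-ones block appears), so Σ_i C(r_i, 2) ≤ C(108, 2) = 5778. By convexity Σ_i C(r_i, 2) ≥ 110·C(z/110, 2) = z(z − 110)/(2·110), giving z² − 110z − 110·108·107 ≤ 0 and hence z ≤ (1/2)[110 + √(12100 + 4·1271160)] = (1/2)[110 + √5096740] ≈ (1/2)(110 + 2257.5961) = 1183.798.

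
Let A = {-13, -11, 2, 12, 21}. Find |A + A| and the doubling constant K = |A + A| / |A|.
K = |A + A| / |A| = 15/5 = 3

Enumerate A + A = {a + b : a, b ∈ A}. With |A| = 5, there are |A|^2 = 25 ordered sum pairs; collecting distinct values, A + A = {-26, -24, -22, -11, -9, -1, 1, 4, 8, 10, 14, 23, 24, 33, 42}, so |A + A| = 15. Thus K = 15/5 = 3. For comparison, the minimum possible |A + A| over all 5-element sets is 2·5 − 1 = 9 (so min K = 9/5), attained only by arithmetic progressions.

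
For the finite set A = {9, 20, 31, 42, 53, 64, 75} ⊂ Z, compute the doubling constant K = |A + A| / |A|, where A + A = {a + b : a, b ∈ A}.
K = |A + A| / |A| = 13/7

Enumerate A + A = {a + b : a, b ∈ A}. With |A| = 7, there are |A|^2 = 49 ordered sum pairs; collecting distinct values, A + A = {18, 29, 40, 51, 62, 73, 84, 95, 106, 117, 128, 139, 150}, so |A + A| = 13. Thus K = 13/7. Here |A + A| = 2|A| − 1 = 13, the minimum possible — so K = 13/7 is minimal, which holds iff A is an arithmetic progression.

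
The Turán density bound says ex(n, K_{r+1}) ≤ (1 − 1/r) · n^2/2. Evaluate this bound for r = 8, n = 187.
Turán density bound = (7/8) · 187^2/2 = 244783/16 ≈ 15298.9375

Turán's theorem: ex(n, K_{r+1}) is achieved by the complete r-partite Turán graph T(n, r) with parts as balanced as possible, and is at most (1 − 1/r) · n^2/2. For r = 8, n = 187: the density bound is (7/8) · 34969/2 = 244783/16 ≈ 15298.9375. The integer-valued extremum is e(T(187, 8)) = 15298, which is strictly less than the density bound 244783/16 since 8 ∤ 187 (the parts of T(187, 8) cannot all be equal).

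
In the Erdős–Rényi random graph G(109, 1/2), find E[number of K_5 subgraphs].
E[# K_5] = C(109, 5) · (1/2)^C(5, 2) = 116828271 / 2^10 ≈ 114090.108398

For each 5-subset S of vertices (there are C(109, 5) = 116828271 such S), let X_S = 1 if S induces a K_5 (all C(5, 2) = 10 edges present). Then P(X_S = 1) = (1/2)^10 = 1/1024. By linearity of expectation, E[# K_5] = C(109, 5) · (1/2)^10 = 116828271 / 1024 ≈ 114090.108398.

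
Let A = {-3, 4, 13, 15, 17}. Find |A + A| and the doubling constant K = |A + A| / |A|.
K = |A + A| / |A| = 14/5

Enumerate A + A = {a + b : a, b ∈ A}. With |A| = 5, there are |A|^2 = 25 ordered sum pairs; collecting distinct values, A + A = {-6, 1, 8, 10, 12, 14, 17, 19, 21, 26, 28, 30, 32, 34}, so |A + A| = 14. Thus K = 14/5. For comparison, the minimum possible |A + A| over all 5-element sets is 2·5 − 1 = 9 (so min K = 9/5), attained only by arithmetic progressions.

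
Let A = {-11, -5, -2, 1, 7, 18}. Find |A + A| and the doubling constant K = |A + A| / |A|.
K = |A + A| / |A| = 17/6

Enumerate A + A = {a + b : a, b ∈ A}. With |A| = 6, there are |A|^2 = 36 ordered sum pairs; collecting distinct values, A + A = {-22, -16, -13, -10, -7, -4, -1, 2, 5, 7, 8, 13, 14, 16, 19, 25, 36}, so |A + A| = 17. Thus K = 17/6. For comparison, the minimum possible |A + A| over all 6-element sets is 2·6 − 1 = 11 (so min K = 11/6), attained only by arithmetic progressions.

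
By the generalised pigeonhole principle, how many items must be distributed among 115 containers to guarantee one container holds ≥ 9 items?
n = (9 − 1)·115 + 1 = 921

By the generalised pigeonhole principle, to guarantee some box contains ≥ r objects we need more than (r − 1) · k objects total. Threshold: n = (r − 1) · k + 1. With r = 9 and k = 115: n = 8 · 115 + 1 = 920 + 1 = 921. For n = 920 = 8 · 115, we can put exactly 8 objects in every box, avoiding 9 in any single one — so 921 is tight.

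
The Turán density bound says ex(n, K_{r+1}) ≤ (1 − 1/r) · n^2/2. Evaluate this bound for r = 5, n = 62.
Turán density bound = (4/5) · 62^2/2 = 7688/5 ≈ 1537.6

Turán's theorem: ex(n, K_{r+1}) is achieved by the complete r-partite Turán graph T(n, r) with parts as balanced as possible, and is at most (1 − 1/r) · n^2/2. For r = 5, n = 62: the density bound is (4/5) · 3844/2 = 7688/5 ≈ 1537.6. The integer-valued extremum is e(T(62, 5)) = 1537, which is strictly less than the density bound 7688/5 since 5 ∤ 62 (the parts of T(62, 5) cannot all be equal).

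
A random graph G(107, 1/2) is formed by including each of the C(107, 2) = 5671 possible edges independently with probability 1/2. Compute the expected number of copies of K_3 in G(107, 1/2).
E[# K_3] = C(107, 3) · (1/2)^C(3, 2) = 198485 / 2^3 = 24810.625

For each 3-subset S of vertices (there are C(107, 3) = 198485 such S), let X_S = 1 if S induces a K_3 (all C(3, 2) = 3 edges present). Then P(X_S = 1) = (1/2)^3 = 1/8. By linearity of expectation, E[# K_3] = C(107, 3) · (1/2)^3 = 198485 / 8 = 24810.625.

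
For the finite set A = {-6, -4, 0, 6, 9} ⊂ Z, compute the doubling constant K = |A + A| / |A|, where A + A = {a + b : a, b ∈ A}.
K = |A + A| / |A| = 14/5

Enumerate A + A = {a + b : a, b ∈ A}. With |A| = 5, there are |A|^2 = 25 ordered sum pairs; collecting distinct values, A + A = {-12, -10, -8, -6, -4, 0, 2, 3, 5, 6, 9, 12, 15, 18}, so |A + A| = 14. Thus K = 14/5. For comparison, the minimum possible |A + A| over all 5-element sets is 2·5 − 1 = 9 (so min K = 9/5), attained only by arithmetic progressions.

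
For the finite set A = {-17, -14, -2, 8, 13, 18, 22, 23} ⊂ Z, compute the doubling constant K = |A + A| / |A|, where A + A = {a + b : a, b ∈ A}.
K = |A + A| / |A| = 29/8

Enumerate A + A = {a + b : a, b ∈ A}. With |A| = 8, there are |A|^2 = 64 ordered sum pairs; collecting distinct values, A + A = {-34, -31, -28, -19, -16, -9, -6, -4, -1, 1, 4, 5, 6, 8, 9, 11, 16, 20, 21, 26, 30, 31, 35, 36, 40, 41, 44, 45, 46}, so |A + A| = 29. Thus K = 29/8. For comparison, the minimum possible |A + A| over all 8-element sets is 2·8 − 1 = 15 (so min K = 15/8), attained only by arithmetic progressions.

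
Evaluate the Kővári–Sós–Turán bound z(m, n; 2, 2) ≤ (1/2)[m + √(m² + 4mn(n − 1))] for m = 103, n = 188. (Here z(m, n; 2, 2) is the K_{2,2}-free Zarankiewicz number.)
z(103, 188; 2, 2) ≤ (1/2)[103 + √(103² + 4·103·188·187)] = (1/2)[103 + √14494881] = 1955.1072

Kővári–Sós–Turán: let r_1, ..., r_103 be the row sums and z = Σ r_i the total number of 1s. Each pair of columns can share at most one row with both entries 1 (else a 2×2 all-ones block appears), so Σ_i C(r_i, 2) ≤ C(188, 2) = 17578. By convexity Σ_i C(r_i, 2) ≥ 103·C(z/103, 2) = z(z − 103)/(2·103), giving z² − 103z − 103·188·187 ≤ 0 and hence z ≤ (1/2)[103 + √(10609 + 4·3621068)] = (1/2)[103 + √14494881] ≈ (1/2)(103 + 3807.2143) = 1955.1072.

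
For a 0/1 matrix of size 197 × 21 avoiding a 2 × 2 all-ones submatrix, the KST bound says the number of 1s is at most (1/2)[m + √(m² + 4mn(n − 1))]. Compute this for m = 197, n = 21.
z(197, 21; 2, 2) ≤ (1/2)[197 + √(197² + 4·197·21·20)] = (1/2)[197 + √369769] = 402.5432

Kővári–Sós–Turán: let r_1, ..., r_197 be the row sums and z = Σ r_i the total number of 1s. Each pair of columns can share at most one row with both entries 1 (else a 2×2 all-ones block appears), so Σ_i C(r_i, 2) ≤ C(21, 2) = 210. By convexity Σ_i C(r_i, 2) ≥ 197·C(z/197, 2) = z(z − 197)/(2·197), giving z² − 197z − 197·21·20 ≤ 0 and hence z ≤ (1/2)[197 + √(38809 + 4·82740)] = (1/2)[197 + √369769] ≈ (1/2)(197 + 608.0863) = 402.5432.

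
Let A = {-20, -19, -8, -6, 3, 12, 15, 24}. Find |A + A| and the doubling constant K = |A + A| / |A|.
K = |A + A| / |A| = 30/8 = 15/4

Enumerate A + A = {a + b : a, b ∈ A}. With |A| = 8, there are |A|^2 = 64 ordered sum pairs; collecting distinct values, A + A = {-40, -39, -38, -28, -27, -26, -25, -17, -16, -14, -12, -8, -7, -5, -4, -3, 4, 5, 6, 7, 9, 15, 16, 18, 24, 27, 30, 36, 39, 48}, so |A + A| = 30. Thus K = 30/8 = 15/4. For comparison, the minimum possible |A + A| over all 8-element sets is 2·8 − 1 = 15 (so min K = 15/8), attained only by arithmetic progressions.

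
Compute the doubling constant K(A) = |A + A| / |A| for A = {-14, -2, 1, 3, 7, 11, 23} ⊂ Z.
K = |A + A| / |A| = 26/7

Enumerate A + A = {a + b : a, b ∈ A}. With |A| = 7, there are |A|^2 = 49 ordered sum pairs; collecting distinct values, A + A = {-28, -16, -13, -11, -7, -4, -3, -1, 1, 2, 4, 5, 6, 8, 9, 10, 12, 14, 18, 21, 22, 24, 26, 30, 34, 46}, so |A + A| = 26. Thus K = 26/7. For comparison, the minimum possible |A + A| over all 7-element sets is 2·7 − 1 = 13 (so min K = 13/7), attained only by arithmetic progressions.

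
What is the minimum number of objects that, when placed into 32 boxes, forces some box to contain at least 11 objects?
n = (11 − 1)·32 + 1 = 321

By the generalised pigeonhole principle, to guarantee some box contains ≥ r objects we need more than (r − 1) · k objects total. Threshold: n = (r − 1) · k + 1. With r = 11 and k = 32: n = 10 · 32 + 1 = 320 + 1 = 321. For n = 320 = 10 · 32, we can put exactly 10 objects in every box, avoiding 11 in any single one — so 321 is tight.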